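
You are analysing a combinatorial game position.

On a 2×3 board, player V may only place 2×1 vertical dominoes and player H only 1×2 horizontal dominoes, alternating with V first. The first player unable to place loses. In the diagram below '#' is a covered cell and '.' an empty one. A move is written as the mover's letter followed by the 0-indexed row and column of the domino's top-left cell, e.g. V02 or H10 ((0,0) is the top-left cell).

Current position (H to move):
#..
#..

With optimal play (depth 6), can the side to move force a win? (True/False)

p1 H@[#../#..]: H01[###/#..]+1* H11[#../###]+1
p2 V@[###/#..] terminal -1; root [#../#..] d6

H winning at [#../#..]: True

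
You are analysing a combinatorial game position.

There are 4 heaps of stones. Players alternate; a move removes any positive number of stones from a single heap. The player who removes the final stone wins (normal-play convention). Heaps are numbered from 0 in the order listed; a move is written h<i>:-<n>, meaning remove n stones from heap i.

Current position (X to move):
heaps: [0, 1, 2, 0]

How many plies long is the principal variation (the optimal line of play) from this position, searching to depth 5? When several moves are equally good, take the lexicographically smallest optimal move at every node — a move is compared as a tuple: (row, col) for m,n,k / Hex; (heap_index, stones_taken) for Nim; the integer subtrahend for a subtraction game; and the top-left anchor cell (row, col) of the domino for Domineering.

ply 1, X at (0,1,2,0) | h1:-1=-1→(0,0,2,0); h2:-1=+1→(0,1,1,0)*; h2:-2=-1→(0,1,0,0)
ply 2, O at (0,1,1,0) | h1:-1=-1→(0,0,1,0)*; h2:-1=-1→(0,1,0,0)
ply 3, X at (0,0,1,0) | h2:-1=+1→(0,0,0,0)*
ply 4: (0,0,0,0) is terminal -1 (O); from (0,1,2,0) depth 5

PV length from [(0,1,2,0)]: 3 plies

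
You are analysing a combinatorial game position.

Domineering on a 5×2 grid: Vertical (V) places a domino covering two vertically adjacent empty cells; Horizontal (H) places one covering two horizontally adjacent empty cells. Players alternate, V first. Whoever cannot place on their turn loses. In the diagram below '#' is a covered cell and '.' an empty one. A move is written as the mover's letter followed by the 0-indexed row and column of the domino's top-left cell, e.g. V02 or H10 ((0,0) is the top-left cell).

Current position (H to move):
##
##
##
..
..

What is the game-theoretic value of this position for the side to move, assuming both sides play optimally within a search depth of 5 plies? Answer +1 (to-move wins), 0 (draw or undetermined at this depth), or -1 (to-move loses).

value(##/##/##/../.., H) = +1

p1 H@[##/##/##/../..]: H30[##/##/##/##/..]+1* H40[##/##/##/../##]+1
p2 V@[##/##/##/##/..] terminal -1; root [##/##/##/../..] d5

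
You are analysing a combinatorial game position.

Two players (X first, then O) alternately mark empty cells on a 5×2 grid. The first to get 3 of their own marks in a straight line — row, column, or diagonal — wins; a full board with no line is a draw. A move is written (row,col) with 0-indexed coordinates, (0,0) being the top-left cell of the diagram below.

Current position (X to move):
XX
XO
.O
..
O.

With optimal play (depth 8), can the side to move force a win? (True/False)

ply 1, X at XX/XO/.O/../O. | (2,0)=+1→XX/XO/XO/../O.*; (3,0)=-1→XX/XO/.O/X./O.; (3,1)=+0→XX/XO/.O/.X/O.; (4,1)=-1→XX/XO/.O/../OX
ply 2: XX/XO/XO/../O. is terminal -1 (O); from XX/XO/.O/../O. depth 8

X winning at [XX/XO/.O/../O.]: True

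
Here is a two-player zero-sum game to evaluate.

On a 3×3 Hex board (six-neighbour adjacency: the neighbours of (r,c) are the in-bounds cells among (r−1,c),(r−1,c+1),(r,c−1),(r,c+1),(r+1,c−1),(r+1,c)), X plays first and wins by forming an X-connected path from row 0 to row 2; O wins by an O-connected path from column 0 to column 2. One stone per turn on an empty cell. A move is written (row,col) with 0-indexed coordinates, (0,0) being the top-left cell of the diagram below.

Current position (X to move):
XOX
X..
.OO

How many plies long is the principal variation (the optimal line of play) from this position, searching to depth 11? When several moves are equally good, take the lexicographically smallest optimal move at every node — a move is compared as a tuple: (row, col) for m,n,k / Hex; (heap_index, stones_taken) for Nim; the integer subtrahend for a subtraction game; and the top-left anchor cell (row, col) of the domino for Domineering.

PV length from [XOX/X../.OO]: 1 ply

ply 1, X at XOX/X../.OO | (1,1)=-1→XOX/XX./.OO; (1,2)=-1→XOX/X.X/.OO; (2,0)=+1→XOX/X../XOO*
ply 2: XOX/X../XOO is terminal -1 (O); from XOX/X../.OO depth 11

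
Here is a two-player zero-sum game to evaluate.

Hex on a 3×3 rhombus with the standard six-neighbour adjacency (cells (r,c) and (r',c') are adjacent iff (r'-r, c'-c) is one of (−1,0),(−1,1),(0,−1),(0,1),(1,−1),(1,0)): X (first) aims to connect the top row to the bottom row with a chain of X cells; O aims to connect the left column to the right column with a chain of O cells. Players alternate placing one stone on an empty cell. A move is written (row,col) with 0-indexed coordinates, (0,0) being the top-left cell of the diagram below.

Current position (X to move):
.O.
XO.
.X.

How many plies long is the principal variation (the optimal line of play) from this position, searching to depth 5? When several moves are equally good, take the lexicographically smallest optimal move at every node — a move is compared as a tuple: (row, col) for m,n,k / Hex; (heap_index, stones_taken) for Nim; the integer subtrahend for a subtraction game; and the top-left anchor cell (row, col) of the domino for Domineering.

ply 1, X at .O./XO./.X. | (0,0)=-1→XO./XO./.X.*; (0,2)=-1→.OX/XO./.X.; (1,2)=-1→.O./XOX/.X.; (2,0)=-1→.O./XO./XX.; (2,2)=-1→.O./XO./.XX
ply 2, O at XO./XO./.X. | (0,2)=-1→XOO/XO./.X.; (1,2)=-1→XO./XOO/.X.; (2,0)=+1→XO./XO./OX.*; (2,2)=-1→XO./XO./.XO
ply 3, X at XO./XO./OX. | (0,2)=-1→XOX/XO./OX.*; (1,2)=-1→XO./XOX/OX.; (2,2)=-1→XO./XO./OXX
ply 4, O at XOX/XO./OX. | (1,2)=+1→XOX/XOO/OX.*; (2,2)=-1→XOX/XO./OXO
ply 5: XOX/XOO/OX. is terminal -1 (X); from .O./XO./.X. depth 5

PV length from [.O./XO./.X.]: 4 plies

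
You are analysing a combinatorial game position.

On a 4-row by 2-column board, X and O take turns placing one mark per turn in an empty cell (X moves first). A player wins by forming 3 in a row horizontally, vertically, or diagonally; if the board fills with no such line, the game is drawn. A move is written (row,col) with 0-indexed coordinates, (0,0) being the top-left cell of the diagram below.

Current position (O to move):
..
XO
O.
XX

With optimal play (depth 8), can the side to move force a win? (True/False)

O winning at [../XO/O./XX]: False

ply 1, O at ../XO/O./XX | (0,0)=+0→O./XO/O./XX*; (0,1)=+0→.O/XO/O./XX; (2,1)=+0→../XO/OO/XX
ply 2, X at O./XO/O./XX | (0,1)=+0→OX/XO/O./XX*; (2,1)=+0→O./XO/OX/XX
ply 3, O at OX/XO/O./XX | (2,1)=+0→OX/XO/OO/XX*
ply 4: OX/XO/OO/XX is terminal +0 (X); from ../XO/O./XX depth 8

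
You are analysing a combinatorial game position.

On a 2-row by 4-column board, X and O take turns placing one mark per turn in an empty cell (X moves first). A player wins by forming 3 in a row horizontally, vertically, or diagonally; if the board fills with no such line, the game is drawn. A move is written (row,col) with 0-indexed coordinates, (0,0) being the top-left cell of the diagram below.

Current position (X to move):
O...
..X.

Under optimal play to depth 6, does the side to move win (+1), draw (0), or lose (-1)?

value(O.../..X., X) = +1

ply 1, X at O.../..X. | (0,1)=+0→OX../..X.; (0,2)=+0→O.X./..X.; (0,3)=+0→O..X/..X.; (1,0)=+0→O.../X.X.; (1,1)=+1→O.../.XX.*; (1,3)=+0→O.../..XX
ply 2, O at O.../.XX. | (0,1)=-1→OO../.XX.*; (0,2)=-1→O.O./.XX.; (0,3)=-1→O..O/.XX.; (1,0)=-1→O.../OXX.; (1,3)=-1→O.../.XXO
ply 3, X at OO../.XX. | (0,2)=+1→OOX./.XX.*; (0,3)=-1→OO.X/.XX.; (1,0)=+1→OO../XXX.; (1,3)=+1→OO../.XXX
ply 4, O at OOX./.XX. | (0,3)=-1→OOXO/.XX.*; (1,0)=-1→OOX./OXX.; (1,3)=-1→OOX./.XXO
ply 5, X at OOXO/.XX. | (1,0)=+1→OOXO/XXX.*; (1,3)=+1→OOXO/.XXX
ply 6: OOXO/XXX. is terminal -1 (O); from O.../..X. depth 6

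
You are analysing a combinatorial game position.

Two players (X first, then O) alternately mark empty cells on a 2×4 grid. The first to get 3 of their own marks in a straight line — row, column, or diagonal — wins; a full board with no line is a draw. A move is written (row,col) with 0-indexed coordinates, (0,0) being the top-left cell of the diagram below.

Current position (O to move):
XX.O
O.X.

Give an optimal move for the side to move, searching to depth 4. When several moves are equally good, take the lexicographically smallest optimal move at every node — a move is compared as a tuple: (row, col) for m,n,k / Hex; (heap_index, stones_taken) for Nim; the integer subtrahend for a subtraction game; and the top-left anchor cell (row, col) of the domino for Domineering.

p1 O@[XX.O/O.X.]: (0,2)[XXOO/O.X.]+0* (1,1)[XX.O/OOX.]-1 (1,3)[XX.O/O.XO]-1
p2 X@[XXOO/O.X.]: (1,1)[XXOO/OXX.]+0* (1,3)[XXOO/O.XX]+0
p3 O@[XXOO/OXX.]: (1,3)[XXOO/OXXO]+0*
p4 X@[XXOO/OXXO] terminal +0; root [XX.O/O.X.] d4

O's best at [XX.O/O.X.]: (0,2)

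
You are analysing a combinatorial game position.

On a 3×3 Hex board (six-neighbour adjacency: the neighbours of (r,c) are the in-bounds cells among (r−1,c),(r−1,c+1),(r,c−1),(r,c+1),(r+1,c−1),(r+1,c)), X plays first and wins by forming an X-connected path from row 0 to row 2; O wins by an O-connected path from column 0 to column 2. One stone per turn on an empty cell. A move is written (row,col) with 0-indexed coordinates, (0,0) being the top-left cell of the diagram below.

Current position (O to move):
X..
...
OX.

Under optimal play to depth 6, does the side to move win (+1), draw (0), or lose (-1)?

p1 O@[X../.../OX.]: (0,1)[XO./.../OX.]-1 (0,2)[X.O/.../OX.]-1 (1,0)[X../O../OX.]-1 (1,1)[X../.O./OX.]+1* (1,2)[X../..O/OX.]-1 (2,2)[X../.../OXO]-1
p2 X@[X../.O./OX.]: (0,1)[XX./.O./OX.]-1* (0,2)[X.X/.O./OX.]-1 (1,0)[X../XO./OX.]-1 (1,2)[X../.OX/OX.]-1 (2,2)[X../.O./OXX]-1
p3 O@[XX./.O./OX.]: (0,2)[XXO/.O./OX.]+1* (1,0)[XX./OO./OX.]+1 (1,2)[XX./.OO/OX.]+1 (2,2)[XX./.O./OXO]+1
p4 X@[XXO/.O./OX.] terminal -1; root [X../.../OX.] d6

value(X../.../OX., O) = +1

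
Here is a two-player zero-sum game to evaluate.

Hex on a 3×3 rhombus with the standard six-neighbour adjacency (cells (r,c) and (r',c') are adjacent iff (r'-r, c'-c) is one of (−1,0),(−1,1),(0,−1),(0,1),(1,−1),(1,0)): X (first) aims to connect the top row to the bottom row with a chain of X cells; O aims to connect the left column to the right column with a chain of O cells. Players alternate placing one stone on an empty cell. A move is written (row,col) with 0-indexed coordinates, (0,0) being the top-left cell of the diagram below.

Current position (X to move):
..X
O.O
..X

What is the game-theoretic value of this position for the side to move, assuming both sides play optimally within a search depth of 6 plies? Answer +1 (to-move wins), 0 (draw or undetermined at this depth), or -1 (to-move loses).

[..X/O.O/..X] X move#1: (0,0):-1/X.X/O.O/..X, (0,1):-1/.XX/O.O/..X, (1,1):+1/..X/OXO/..X*, (2,0):-1/..X/O.O/X.X, (2,1):-1/..X/O.O/.XX
[..X/OXO/..X] O move#2: (0,0):-1/O.X/OXO/..X*, (0,1):-1/.OX/OXO/..X, (2,0):-1/..X/OXO/O.X, (2,1):-1/..X/OXO/.OX
[O.X/OXO/..X] X move#3: (0,1):+1/OXX/OXO/..X*, (2,0):+1/O.X/OXO/X.X, (2,1):+1/O.X/OXO/.XX
[OXX/OXO/..X] O move#4: (2,0):-1/OXX/OXO/O.X*, (2,1):-1/OXX/OXO/.OX
[OXX/OXO/O.X] X move#5: (2,1):+1/OXX/OXO/OXX*
[OXX/OXO/OXX] end (terminal -1, O#6); searched ..X/O.O/..X to 6

value(..X/O.O/..X, X) = +1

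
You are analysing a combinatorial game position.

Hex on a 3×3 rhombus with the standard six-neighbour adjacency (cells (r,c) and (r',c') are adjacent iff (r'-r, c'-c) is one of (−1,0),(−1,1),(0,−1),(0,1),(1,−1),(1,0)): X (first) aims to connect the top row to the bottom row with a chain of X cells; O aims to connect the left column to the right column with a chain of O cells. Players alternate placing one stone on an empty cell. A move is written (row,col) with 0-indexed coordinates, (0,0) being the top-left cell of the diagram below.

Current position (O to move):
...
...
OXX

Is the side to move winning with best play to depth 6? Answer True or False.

O winning at [.../.../OXX]: True

[.../.../OXX] O move#1: (0,0):-1/O../.../OXX, (0,1):-1/.O./.../OXX, (0,2):+1/..O/.../OXX*, (1,0):-1/.../O../OXX, (1,1):+1/.../.O./OXX, (1,2):-1/.../..O/OXX
[..O/.../OXX] X move#2: (0,0):-1/X.O/.../OXX*, (0,1):-1/.XO/.../OXX, (1,0):-1/..O/X../OXX, (1,1):-1/..O/.X./OXX, (1,2):-1/..O/..X/OXX
[X.O/.../OXX] O move#3: (0,1):+1/XOO/.../OXX*, (1,0):+1/X.O/O../OXX, (1,1):+1/X.O/.O./OXX, (1,2):-1/X.O/..O/OXX
[XOO/.../OXX] X move#4: (1,0):-1/XOO/X../OXX*, (1,1):-1/XOO/.X./OXX, (1,2):-1/XOO/..X/OXX
[XOO/X../OXX] O move#5: (1,1):+1/XOO/XO./OXX*, (1,2):-1/XOO/X.O/OXX
[XOO/XO./OXX] end (terminal -1, X#6); searched .../.../OXX to 6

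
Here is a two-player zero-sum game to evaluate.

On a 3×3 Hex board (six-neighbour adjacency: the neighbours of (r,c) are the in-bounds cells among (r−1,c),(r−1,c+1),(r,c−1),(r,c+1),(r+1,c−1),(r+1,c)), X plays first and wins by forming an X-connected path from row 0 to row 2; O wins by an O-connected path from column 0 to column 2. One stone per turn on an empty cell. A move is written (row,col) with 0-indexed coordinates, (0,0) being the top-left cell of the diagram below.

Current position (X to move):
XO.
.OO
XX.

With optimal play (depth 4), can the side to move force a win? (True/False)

[XO./.OO/XX.] X move#1: (0,2):-1/XOX/.OO/XX., (1,0):+1/XO./XOO/XX.*, (2,2):-1/XO./.OO/XXX
[XO./XOO/XX.] end (terminal -1, O#2); searched XO./.OO/XX. to 4

X winning at [XO./.OO/XX.]: True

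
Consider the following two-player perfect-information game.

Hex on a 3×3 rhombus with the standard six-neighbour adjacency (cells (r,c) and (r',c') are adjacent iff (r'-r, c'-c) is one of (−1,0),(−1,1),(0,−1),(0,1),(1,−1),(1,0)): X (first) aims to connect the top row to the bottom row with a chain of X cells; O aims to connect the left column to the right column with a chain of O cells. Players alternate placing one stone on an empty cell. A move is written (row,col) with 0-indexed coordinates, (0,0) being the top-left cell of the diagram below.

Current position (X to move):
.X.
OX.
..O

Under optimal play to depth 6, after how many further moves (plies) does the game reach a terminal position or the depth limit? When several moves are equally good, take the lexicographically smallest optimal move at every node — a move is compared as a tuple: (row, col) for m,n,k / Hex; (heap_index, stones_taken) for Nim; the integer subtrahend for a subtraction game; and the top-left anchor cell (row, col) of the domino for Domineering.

PV length from [.X./OX./..O]: 5 plies

[.X./OX./..O] X move#1: (0,0):+1/XX./OX./..O*, (0,2):+1/.XX/OX./..O, (1,2):+1/.X./OXX/..O, (2,0):+1/.X./OX./X.O, (2,1):+1/.X./OX./.XO
[XX./OX./..O] O move#2: (0,2):-1/XXO/OX./..O*, (1,2):-1/XX./OXO/..O, (2,0):-1/XX./OX./O.O, (2,1):-1/XX./OX./.OO
[XXO/OX./..O] X move#3: (1,2):+1/XXO/OXX/..O*, (2,0):+1/XXO/OX./X.O, (2,1):+1/XXO/OX./.XO
[XXO/OXX/..O] O move#4: (2,0):-1/XXO/OXX/O.O*, (2,1):-1/XXO/OXX/.OO
[XXO/OXX/O.O] X move#5: (2,1):+1/XXO/OXX/OXO*
[XXO/OXX/OXO] end (terminal -1, O#6); searched .X./OX./..O to 6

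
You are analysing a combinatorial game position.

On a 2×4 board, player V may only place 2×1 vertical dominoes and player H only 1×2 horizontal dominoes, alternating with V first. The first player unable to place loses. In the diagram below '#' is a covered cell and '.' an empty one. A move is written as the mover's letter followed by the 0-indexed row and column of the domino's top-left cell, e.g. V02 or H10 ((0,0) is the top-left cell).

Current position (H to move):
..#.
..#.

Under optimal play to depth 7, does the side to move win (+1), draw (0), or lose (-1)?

ply 1, H at ..#./..#. | H00=+1→###./..#.*; H10=+1→..#./###.
ply 2, V at ###./..#. | V03=-1→####/..##*
ply 3, H at ####/..## | H10=+1→####/####*
ply 4: ####/#### is terminal -1 (V); from ..#./..#. depth 7

value(..#./..#., H) = +1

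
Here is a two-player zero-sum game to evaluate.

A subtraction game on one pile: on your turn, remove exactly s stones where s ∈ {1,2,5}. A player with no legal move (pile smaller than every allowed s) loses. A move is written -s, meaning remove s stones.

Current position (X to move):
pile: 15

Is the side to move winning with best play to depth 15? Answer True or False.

p1 X@[15]: -1[14]-1* -2[13]-1 -5[10]-1
p2 O@[14]: -1[13]-1 -2[12]+1* -5[9]+1
p3 X@[12]: -1[11]-1* -2[10]-1 -5[7]-1
p4 O@[11]: -1[10]-1 -2[9]+1* -5[6]+1
p5 X@[9]: -1[8]-1* -2[7]-1 -5[4]-1
p6 O@[8]: -1[7]-1 -2[6]+1* -5[3]+1
p7 X@[6]: -1[5]-1* -2[4]-1 -5[1]-1
p8 O@[5]: -1[4]-1 -2[3]+1* -5[0]+1
p9 X@[3]: -1[2]-1* -2[1]-1
p10 O@[2]: -1[1]-1 -2[0]+1*
p11 X@[0] terminal -1; root [15] d15

X winning at [15]: False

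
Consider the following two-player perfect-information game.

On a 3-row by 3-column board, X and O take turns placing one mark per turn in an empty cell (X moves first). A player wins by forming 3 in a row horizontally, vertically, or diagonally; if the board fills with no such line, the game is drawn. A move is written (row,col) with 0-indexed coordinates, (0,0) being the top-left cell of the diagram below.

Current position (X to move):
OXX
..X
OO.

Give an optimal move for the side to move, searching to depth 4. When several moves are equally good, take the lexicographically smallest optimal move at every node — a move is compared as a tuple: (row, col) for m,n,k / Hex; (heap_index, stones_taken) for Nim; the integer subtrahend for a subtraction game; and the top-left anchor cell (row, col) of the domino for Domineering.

ply 1, X at OXX/..X/OO. | (1,0)=-1→OXX/X.X/OO.; (1,1)=-1→OXX/.XX/OO.; (2,2)=+1→OXX/..X/OOX*
ply 2: OXX/..X/OOX is terminal -1 (O); from OXX/..X/OO. depth 4

X's best at [OXX/..X/OO.]: (2,2)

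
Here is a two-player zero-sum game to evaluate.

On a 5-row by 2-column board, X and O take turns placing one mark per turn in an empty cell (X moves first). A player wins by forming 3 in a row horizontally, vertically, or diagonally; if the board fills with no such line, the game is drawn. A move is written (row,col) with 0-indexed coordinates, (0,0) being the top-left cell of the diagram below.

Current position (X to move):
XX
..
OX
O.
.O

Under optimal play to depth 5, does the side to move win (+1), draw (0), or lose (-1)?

value(XX/../OX/O./.O, X) = +1

p1 X@[XX/../OX/O./.O]: (1,0)[XX/X./OX/O./.O]-1 (1,1)[XX/.X/OX/O./.O]+1* (3,1)[XX/../OX/OX/.O]-1 (4,0)[XX/../OX/O./XO]-1
p2 O@[XX/.X/OX/O./.O] terminal -1; root [XX/../OX/O./.O] d5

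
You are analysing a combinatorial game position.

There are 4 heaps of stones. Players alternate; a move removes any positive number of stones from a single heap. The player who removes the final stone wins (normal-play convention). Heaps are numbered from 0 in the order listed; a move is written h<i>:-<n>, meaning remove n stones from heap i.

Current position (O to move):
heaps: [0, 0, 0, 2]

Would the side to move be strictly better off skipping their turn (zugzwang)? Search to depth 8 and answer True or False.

[(0,0,0,2)] O move#1: h3:-1:-1/(0,0,0,1), h3:-2:+1/(0,0,0,0)*
[(0,0,0,0)] end (terminal -1, X#2); searched (0,0,0,2) to 8
if O skipped the turn, X would face:
~ [(0,0,0,2)] X move#1: h3:-1:-1/(0,0,0,1), h3:-2:+1/(0,0,0,0)*
~ [(0,0,0,0)] end (terminal -1, O#2); searched (0,0,0,2) to 8
compare (O): move=+1 vs pass=-1

zugzwang((0,0,0,2), O) = False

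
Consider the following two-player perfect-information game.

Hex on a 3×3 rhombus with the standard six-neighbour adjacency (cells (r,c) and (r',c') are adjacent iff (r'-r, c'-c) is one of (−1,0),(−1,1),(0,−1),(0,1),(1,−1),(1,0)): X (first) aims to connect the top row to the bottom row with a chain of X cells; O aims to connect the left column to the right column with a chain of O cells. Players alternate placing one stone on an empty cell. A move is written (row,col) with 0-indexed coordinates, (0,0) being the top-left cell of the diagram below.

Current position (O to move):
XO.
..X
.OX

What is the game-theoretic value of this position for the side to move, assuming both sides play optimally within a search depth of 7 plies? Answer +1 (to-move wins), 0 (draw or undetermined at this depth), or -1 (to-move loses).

[XO./..X/.OX] O move#1: (0,2):-1/XOO/..X/.OX*, (1,0):-1/XO./O.X/.OX, (1,1):-1/XO./.OX/.OX, (2,0):-1/XO./..X/OOX
[XOO/..X/.OX] X move#2: (1,0):+1/XOO/X.X/.OX*, (1,1):-1/XOO/.XX/.OX, (2,0):-1/XOO/..X/XOX
[XOO/X.X/.OX] O move#3: (1,1):-1/XOO/XOX/.OX*, (2,0):-1/XOO/X.X/OOX
[XOO/XOX/.OX] X move#4: (2,0):+1/XOO/XOX/XOX*
[XOO/XOX/XOX] end (terminal -1, O#5); searched XO./..X/.OX to 7

value(XO./..X/.OX, O) = -1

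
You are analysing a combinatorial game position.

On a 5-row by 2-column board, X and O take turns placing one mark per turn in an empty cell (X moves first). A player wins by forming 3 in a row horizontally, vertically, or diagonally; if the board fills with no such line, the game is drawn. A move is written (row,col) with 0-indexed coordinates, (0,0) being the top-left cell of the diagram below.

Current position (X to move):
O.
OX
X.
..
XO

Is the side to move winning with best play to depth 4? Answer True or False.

X winning at [O./OX/X./../XO]: True

[O./OX/X./../XO] X move#1: (0,1):+1/OX/OX/X./../XO*, (2,1):+1/O./OX/XX/../XO, (3,0):+1/O./OX/X./X./XO, (3,1):+1/O./OX/X./.X/XO
[OX/OX/X./../XO] O move#2: (2,1):-1/OX/OX/XO/../XO*, (3,0):-1/OX/OX/X./O./XO, (3,1):-1/OX/OX/X./.O/XO
[OX/OX/XO/../XO] X move#3: (3,0):+1/OX/OX/XO/X./XO*, (3,1):+0/OX/OX/XO/.X/XO
[OX/OX/XO/X./XO] end (terminal -1, O#4); searched O./OX/X./../XO to 4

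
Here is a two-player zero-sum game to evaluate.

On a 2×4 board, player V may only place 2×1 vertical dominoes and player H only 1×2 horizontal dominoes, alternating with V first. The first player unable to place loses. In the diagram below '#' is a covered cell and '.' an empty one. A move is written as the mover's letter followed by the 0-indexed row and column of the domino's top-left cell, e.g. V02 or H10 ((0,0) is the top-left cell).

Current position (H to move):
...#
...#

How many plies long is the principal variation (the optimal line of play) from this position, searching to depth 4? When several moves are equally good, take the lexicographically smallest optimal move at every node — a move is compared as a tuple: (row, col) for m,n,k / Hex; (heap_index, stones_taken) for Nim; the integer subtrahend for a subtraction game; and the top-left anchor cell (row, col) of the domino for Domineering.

p1 H@[...#/...#]: H00[##.#/...#]+1* H01[.###/...#]+1 H10[...#/##.#]+1 H11[...#/.###]+1
p2 V@[##.#/...#]: V02[####/..##]-1*
p3 H@[####/..##]: H10[####/####]+1*
p4 V@[####/####] terminal -1; root [...#/...#] d4

PV length from [...#/...#]: 3 plies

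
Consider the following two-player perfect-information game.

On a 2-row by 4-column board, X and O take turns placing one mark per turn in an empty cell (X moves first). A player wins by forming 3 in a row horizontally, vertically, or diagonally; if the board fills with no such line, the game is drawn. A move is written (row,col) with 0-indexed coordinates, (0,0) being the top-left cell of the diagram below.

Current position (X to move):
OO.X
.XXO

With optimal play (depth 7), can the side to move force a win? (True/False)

[OO.X/.XXO] X move#1: (0,2):+0/OOXX/.XXO, (1,0):+1/OO.X/XXXO*
[OO.X/XXXO] end (terminal -1, O#2); searched OO.X/.XXO to 7

X winning at [OO.X/.XXO]: True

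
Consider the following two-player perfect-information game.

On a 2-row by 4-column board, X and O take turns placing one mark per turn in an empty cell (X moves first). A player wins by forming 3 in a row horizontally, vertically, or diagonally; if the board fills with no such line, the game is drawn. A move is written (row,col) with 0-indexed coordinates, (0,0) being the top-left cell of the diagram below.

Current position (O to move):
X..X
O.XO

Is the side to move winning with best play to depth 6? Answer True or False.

O winning at [X..X/O.XO]: False

[X..X/O.XO] O move#1: (0,1):+0/XO.X/O.XO*, (0,2):+0/X.OX/O.XO, (1,1):+0/X..X/OOXO
[XO.X/O.XO] X move#2: (0,2):+0/XOXX/O.XO*, (1,1):+0/XO.X/OXXO
[XOXX/O.XO] O move#3: (1,1):+0/XOXX/OOXO*
[XOXX/OOXO] end (terminal +0, X#4); searched X..X/O.XO to 6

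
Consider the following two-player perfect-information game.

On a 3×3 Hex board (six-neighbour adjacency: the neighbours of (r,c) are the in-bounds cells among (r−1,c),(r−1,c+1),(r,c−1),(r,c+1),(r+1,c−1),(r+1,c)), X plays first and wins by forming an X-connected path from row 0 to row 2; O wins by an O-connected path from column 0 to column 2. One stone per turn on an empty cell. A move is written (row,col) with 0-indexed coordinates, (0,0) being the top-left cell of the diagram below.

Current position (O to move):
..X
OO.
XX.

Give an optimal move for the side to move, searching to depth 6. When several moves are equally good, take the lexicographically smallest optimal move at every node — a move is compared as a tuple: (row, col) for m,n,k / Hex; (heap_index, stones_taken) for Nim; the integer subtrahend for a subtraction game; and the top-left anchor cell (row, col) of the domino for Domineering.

O's best at [..X/OO./XX.]: (1,2)

p1 O@[..X/OO./XX.]: (0,0)[O.X/OO./XX.]-1 (0,1)[.OX/OO./XX.]-1 (1,2)[..X/OOO/XX.]+1* (2,2)[..X/OO./XXO]-1
p2 X@[..X/OOO/XX.] terminal -1; root [..X/OO./XX.] d6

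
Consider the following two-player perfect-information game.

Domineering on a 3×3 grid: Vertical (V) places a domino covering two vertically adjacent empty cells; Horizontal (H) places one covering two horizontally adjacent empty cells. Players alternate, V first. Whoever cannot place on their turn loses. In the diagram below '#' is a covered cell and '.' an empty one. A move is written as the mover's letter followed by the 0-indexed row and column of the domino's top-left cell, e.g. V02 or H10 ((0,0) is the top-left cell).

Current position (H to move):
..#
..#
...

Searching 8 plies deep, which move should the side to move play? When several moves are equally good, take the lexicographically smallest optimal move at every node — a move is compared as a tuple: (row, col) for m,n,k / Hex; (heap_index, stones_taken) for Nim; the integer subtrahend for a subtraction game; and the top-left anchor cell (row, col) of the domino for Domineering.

H's best at [..#/..#/...]: H10

ply 1, H at ..#/..#/... | H00=-1→###/..#/...; H10=+1→..#/###/...*; H20=-1→..#/..#/##.; H21=-1→..#/..#/.##
ply 2: ..#/###/... is terminal -1 (V); from ..#/..#/... depth 8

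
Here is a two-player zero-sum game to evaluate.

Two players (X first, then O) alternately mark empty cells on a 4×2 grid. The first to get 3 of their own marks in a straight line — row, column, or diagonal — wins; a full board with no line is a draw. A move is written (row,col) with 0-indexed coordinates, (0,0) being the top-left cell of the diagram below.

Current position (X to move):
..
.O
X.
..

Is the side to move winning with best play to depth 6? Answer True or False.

ply 1, X at ../.O/X./.. | (0,0)=+0→X./.O/X./..; (0,1)=+0→.X/.O/X./..; (1,0)=+1→../XO/X./..*; (2,1)=+0→../.O/XX/..; (3,0)=+0→../.O/X./X.; (3,1)=+0→../.O/X./.X
ply 2, O at ../XO/X./.. | (0,0)=-1→O./XO/X./..*; (0,1)=-1→.O/XO/X./..; (2,1)=-1→../XO/XO/..; (3,0)=-1→../XO/X./O.; (3,1)=-1→../XO/X./.O
ply 3, X at O./XO/X./.. | (0,1)=+0→OX/XO/X./..; (2,1)=+0→O./XO/XX/..; (3,0)=+1→O./XO/X./X.*; (3,1)=+0→O./XO/X./.X
ply 4: O./XO/X./X. is terminal -1 (O); from ../.O/X./.. depth 6

X winning at [../.O/X./..]: True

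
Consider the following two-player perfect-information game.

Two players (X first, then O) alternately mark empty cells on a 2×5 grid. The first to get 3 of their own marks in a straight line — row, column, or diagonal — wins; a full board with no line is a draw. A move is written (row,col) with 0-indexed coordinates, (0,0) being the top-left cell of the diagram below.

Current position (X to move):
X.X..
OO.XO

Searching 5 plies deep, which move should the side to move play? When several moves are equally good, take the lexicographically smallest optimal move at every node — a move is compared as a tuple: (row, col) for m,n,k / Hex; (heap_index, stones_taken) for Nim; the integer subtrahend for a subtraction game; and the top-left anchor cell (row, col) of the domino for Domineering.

ply 1, X at X.X../OO.XO | (0,1)=+1→XXX../OO.XO*; (0,3)=-1→X.XX./OO.XO; (0,4)=-1→X.X.X/OO.XO; (1,2)=+0→X.X../OOXXO
ply 2: XXX../OO.XO is terminal -1 (O); from X.X../OO.XO depth 5

X's best at [X.X../OO.XO]: (0,1)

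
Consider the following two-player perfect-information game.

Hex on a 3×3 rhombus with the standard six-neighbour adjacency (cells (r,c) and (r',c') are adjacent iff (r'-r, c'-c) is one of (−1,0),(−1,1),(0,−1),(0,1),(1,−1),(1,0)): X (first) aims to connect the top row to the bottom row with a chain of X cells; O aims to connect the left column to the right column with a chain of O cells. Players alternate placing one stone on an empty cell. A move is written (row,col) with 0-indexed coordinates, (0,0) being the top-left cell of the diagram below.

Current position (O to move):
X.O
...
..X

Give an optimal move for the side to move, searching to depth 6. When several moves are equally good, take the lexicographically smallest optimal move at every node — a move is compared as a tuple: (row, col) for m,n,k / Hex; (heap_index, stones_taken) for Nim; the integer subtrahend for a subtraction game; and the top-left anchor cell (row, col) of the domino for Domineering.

ply 1, O at X.O/.../..X | (0,1)=-1→XOO/.../..X; (1,0)=+1→X.O/O../..X*; (1,1)=+1→X.O/.O./..X; (1,2)=-1→X.O/..O/..X; (2,0)=-1→X.O/.../O.X; (2,1)=-1→X.O/.../.OX
ply 2, X at X.O/O../..X | (0,1)=-1→XXO/O../..X*; (1,1)=-1→X.O/OX./..X; (1,2)=-1→X.O/O.X/..X; (2,0)=-1→X.O/O../X.X; (2,1)=-1→X.O/O../.XX
ply 3, O at XXO/O../..X | (1,1)=+1→XXO/OO./..X*; (1,2)=-1→XXO/O.O/..X; (2,0)=-1→XXO/O../O.X; (2,1)=-1→XXO/O../.OX
ply 4: XXO/OO./..X is terminal -1 (X); from X.O/.../..X depth 6

O's best at [X.O/.../..X]: (1,0)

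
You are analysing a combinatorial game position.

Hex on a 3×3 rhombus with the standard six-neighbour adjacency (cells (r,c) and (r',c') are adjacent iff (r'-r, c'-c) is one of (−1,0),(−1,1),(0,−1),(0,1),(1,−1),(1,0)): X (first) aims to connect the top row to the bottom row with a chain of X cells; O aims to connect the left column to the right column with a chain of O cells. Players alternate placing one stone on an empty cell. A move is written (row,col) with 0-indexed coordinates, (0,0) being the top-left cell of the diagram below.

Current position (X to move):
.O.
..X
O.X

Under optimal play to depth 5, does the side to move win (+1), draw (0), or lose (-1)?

p1 X@[.O./..X/O.X]: (0,0)[XO./..X/O.X]-1 (0,2)[.OX/..X/O.X]+1* (1,0)[.O./X.X/O.X]-1 (1,1)[.O./.XX/O.X]-1 (2,1)[.O./..X/OXX]-1
p2 O@[.OX/..X/O.X] terminal -1; root [.O./..X/O.X] d5

value(.O./..X/O.X, X) = +1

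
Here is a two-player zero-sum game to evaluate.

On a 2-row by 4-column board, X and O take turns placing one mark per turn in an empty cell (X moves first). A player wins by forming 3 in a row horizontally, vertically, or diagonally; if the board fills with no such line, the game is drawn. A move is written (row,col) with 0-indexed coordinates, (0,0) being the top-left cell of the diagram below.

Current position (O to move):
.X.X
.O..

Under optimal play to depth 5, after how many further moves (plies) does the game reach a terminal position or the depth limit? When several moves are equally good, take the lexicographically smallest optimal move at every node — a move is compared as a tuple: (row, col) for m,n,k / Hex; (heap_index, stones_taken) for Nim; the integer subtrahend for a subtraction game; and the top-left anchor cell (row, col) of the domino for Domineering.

[.X.X/.O..] O move#1: (0,0):-1/OX.X/.O.., (0,2):+0/.XOX/.O..*, (1,0):-1/.X.X/OO.., (1,2):-1/.X.X/.OO., (1,3):-1/.X.X/.O.O
[.XOX/.O..] X move#2: (0,0):-1/XXOX/.O.., (1,0):+0/.XOX/XO..*, (1,2):+0/.XOX/.OX., (1,3):+0/.XOX/.O.X
[.XOX/XO..] O move#3: (0,0):+0/OXOX/XO..*, (1,2):+0/.XOX/XOO., (1,3):+0/.XOX/XO.O
[OXOX/XO..] X move#4: (1,2):+0/OXOX/XOX.*, (1,3):+0/OXOX/XO.X
[OXOX/XOX.] O move#5: (1,3):+0/OXOX/XOXO*
[OXOX/XOXO] end (terminal +0, X#6); searched .X.X/.O.. to 5

PV length from [.X.X/.O..]: 5 plies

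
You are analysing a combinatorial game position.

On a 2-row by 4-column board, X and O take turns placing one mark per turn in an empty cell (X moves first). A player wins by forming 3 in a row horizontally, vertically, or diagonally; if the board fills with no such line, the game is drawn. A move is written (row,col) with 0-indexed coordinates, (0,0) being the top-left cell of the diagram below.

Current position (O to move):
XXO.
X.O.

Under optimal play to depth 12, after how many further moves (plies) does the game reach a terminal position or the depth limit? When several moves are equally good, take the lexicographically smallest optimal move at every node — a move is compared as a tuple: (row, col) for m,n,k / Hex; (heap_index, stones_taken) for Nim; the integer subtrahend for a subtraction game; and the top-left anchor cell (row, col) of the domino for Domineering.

PV length from [XXO./X.O.]: 3 plies

[XXO./X.O.] O move#1: (0,3):+0/XXOO/X.O.*, (1,1):+0/XXO./XOO., (1,3):+0/XXO./X.OO
[XXOO/X.O.] X move#2: (1,1):+0/XXOO/XXO.*, (1,3):+0/XXOO/X.OX
[XXOO/XXO.] O move#3: (1,3):+0/XXOO/XXOO*
[XXOO/XXOO] end (terminal +0, X#4); searched XXO./X.O. to 12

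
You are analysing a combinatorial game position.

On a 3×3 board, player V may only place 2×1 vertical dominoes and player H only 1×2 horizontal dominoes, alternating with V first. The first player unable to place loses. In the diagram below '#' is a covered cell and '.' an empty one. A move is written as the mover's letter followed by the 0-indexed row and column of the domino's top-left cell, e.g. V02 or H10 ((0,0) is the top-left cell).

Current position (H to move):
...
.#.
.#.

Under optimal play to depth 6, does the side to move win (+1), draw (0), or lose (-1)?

value(.../.#./.#., H) = -1

[.../.#./.#.] H move#1: H00:-1/##./.#./.#.*, H01:-1/.##/.#./.#.
[##./.#./.#.] V move#2: V02:+1/###/.##/.#.*, V10:+1/##./##./##., V12:+1/##./.##/.##
[###/.##/.#.] end (terminal -1, H#3); searched .../.#./.#. to 6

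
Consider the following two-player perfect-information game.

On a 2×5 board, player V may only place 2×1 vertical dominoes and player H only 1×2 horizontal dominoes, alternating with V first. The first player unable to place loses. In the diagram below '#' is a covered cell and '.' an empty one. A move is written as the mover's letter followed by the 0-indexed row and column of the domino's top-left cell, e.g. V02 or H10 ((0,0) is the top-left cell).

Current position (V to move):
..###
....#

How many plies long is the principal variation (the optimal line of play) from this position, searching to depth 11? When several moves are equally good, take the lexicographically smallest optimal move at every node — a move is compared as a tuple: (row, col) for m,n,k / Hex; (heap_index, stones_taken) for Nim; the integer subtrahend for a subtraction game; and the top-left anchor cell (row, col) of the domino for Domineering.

PV length from [..###/....#]: 3 plies

ply 1, V at ..###/....# | V00=-1→#.###/#...#; V01=+1→.####/.#..#*
ply 2, H at .####/.#..# | H12=-1→.####/.####*
ply 3, V at .####/.#### | V00=+1→#####/#####*
ply 4: #####/##### is terminal -1 (H); from ..###/....# depth 11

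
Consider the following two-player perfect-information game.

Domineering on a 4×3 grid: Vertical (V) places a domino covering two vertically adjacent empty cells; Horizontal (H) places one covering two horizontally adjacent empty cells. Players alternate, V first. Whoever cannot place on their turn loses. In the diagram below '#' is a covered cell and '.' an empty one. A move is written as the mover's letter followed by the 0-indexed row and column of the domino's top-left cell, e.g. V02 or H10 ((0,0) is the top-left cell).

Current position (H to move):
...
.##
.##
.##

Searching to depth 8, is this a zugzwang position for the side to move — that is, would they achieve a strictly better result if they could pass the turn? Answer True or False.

ply 1, H at .../.##/.##/.## | H00=-1→##./.##/.##/.##*; H01=-1→.##/.##/.##/.##
ply 2, V at ##./.##/.##/.## | V10=+1→##./###/###/.##*; V20=+1→##./.##/###/###
ply 3: ##./###/###/.## is terminal -1 (H); from .../.##/.##/.## depth 8
pass branch (V moves first from the same position):
  | ply 1, V at .../.##/.##/.## | V00=+1→#../###/.##/.##*; V10=-1→.../###/###/.##; V20=-1→.../.##/###/###
  | ply 2, H at #../###/.##/.## | H01=-1→###/###/.##/.##*
  | ply 3, V at ###/###/.##/.## | V20=+1→###/###/###/###*
  | ply 4: ###/###/###/### is terminal -1 (H); from .../.##/.##/.## depth 8
H moving scores -1; H passing scores -1

zugzwang(.../.##/.##/.##, H) = False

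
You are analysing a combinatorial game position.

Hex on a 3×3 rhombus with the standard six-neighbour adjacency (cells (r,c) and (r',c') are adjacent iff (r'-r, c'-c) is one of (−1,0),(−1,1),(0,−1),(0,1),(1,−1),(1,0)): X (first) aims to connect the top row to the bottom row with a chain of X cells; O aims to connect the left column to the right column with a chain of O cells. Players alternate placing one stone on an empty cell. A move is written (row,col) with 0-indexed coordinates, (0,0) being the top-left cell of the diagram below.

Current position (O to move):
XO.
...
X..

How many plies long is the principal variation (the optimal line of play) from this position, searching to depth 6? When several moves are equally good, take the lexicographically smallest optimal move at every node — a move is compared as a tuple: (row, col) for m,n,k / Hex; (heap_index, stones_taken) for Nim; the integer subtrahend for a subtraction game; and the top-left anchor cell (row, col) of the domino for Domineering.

[XO./.../X..] O move#1: (0,2):-1/XOO/.../X..*, (1,0):-1/XO./O../X.., (1,1):-1/XO./.O./X.., (1,2):-1/XO./..O/X.., (2,1):-1/XO./.../XO., (2,2):-1/XO./.../X.O
[XOO/.../X..] X move#2: (1,0):+1/XOO/X../X..*, (1,1):-1/XOO/.X./X.., (1,2):-1/XOO/..X/X.., (2,1):-1/XOO/.../XX., (2,2):-1/XOO/.../X.X
[XOO/X../X..] end (terminal -1, O#3); searched XO./.../X.. to 6

PV length from [XO./.../X..]: 2 plies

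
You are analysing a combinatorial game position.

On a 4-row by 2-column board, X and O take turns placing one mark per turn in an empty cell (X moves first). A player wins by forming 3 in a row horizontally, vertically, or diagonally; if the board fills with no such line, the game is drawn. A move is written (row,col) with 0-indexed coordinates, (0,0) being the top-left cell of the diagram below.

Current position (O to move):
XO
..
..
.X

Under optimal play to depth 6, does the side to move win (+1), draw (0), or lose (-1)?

p1 O@[XO/../../.X]: (1,0)[XO/O./../.X]+0* (1,1)[XO/.O/../.X]+0 (2,0)[XO/../O./.X]+0 (2,1)[XO/../.O/.X]+0 (3,0)[XO/../../OX]+0
p2 X@[XO/O./../.X]: (1,1)[XO/OX/../.X]+0* (2,0)[XO/O./X./.X]+0 (2,1)[XO/O./.X/.X]+0 (3,0)[XO/O./../XX]+0
p3 O@[XO/OX/../.X]: (2,0)[XO/OX/O./.X]-1 (2,1)[XO/OX/.O/.X]+0* (3,0)[XO/OX/../OX]-1
p4 X@[XO/OX/.O/.X]: (2,0)[XO/OX/XO/.X]+0* (3,0)[XO/OX/.O/XX]+0
p5 O@[XO/OX/XO/.X]: (3,0)[XO/OX/XO/OX]+0*
p6 X@[XO/OX/XO/OX] terminal +0; root [XO/../../.X] d6

value(XO/../../.X, O) = 0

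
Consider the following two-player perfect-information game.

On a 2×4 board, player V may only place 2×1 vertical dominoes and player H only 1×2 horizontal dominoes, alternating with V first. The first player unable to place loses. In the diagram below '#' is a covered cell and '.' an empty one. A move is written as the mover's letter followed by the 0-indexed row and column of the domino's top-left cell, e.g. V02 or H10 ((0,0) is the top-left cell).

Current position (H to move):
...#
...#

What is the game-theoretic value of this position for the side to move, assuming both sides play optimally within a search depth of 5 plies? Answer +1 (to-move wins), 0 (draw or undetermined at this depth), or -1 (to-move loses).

value(...#/...#, H) = +1

ply 1, H at ...#/...# | H00=+1→##.#/...#*; H01=+1→.###/...#; H10=+1→...#/##.#; H11=+1→...#/.###
ply 2, V at ##.#/...# | V02=-1→####/..##*
ply 3, H at ####/..## | H10=+1→####/####*
ply 4: ####/#### is terminal -1 (V); from ...#/...# depth 5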